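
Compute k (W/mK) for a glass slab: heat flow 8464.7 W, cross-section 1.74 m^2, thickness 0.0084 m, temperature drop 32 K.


Fourier's law rearranged: k = Q * t / (A * dT)
  Numerator = 8464.7 * 0.0084 = 71.10348
  Denominator = 1.74 * 32 = 55.68
  k = 71.10348 / 55.68 = 1.277 W/mK

1.277 W/mK


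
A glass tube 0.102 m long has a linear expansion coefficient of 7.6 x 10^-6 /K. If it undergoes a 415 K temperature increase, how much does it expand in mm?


Thermal expansion formula: dL = alpha * L0 * dT
  dL = (7.6 x 10^-6) * 0.102 * 415 = 0.00032171 m
Convert to mm: 0.00032171 * 1000 = 0.3217 mm

0.3217 mm


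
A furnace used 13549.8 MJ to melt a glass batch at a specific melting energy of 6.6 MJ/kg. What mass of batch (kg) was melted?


Rearrange E = m * s for m:
  m = E / s
  m = 13549.8 / 6.6 = 2053.0 kg

2053.0 kg


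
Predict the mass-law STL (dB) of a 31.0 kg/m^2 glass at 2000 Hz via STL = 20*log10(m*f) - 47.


Mass law: STL = 20 * log10(m * f) - 47
  m * f = 31.0 * 2000 = 62000
  log10(62000) = 4.79239
  STL = 20 * 4.79239 - 47 = 95.8478 - 47 = 48.8 dB

48.8 dB


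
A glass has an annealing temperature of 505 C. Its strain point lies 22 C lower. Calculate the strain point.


Strain point = annealing point - difference:
  T_strain = 505 - 22 = 483 C

483 C


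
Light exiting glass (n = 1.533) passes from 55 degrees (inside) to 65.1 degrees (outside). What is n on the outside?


Apply Snell's law: n1 * sin(theta1) = n2 * sin(theta2)
  n2 = n1 * sin(theta1) / sin(theta2)
  sin(55) = 0.819152
  sin(65.1) = 0.907044
  n2 = 1.533 * 0.819152 / 0.907044 = 1.3845

1.3845


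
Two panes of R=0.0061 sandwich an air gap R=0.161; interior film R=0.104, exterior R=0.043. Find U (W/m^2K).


Total thermal resistance (series):
  R_total = R_in + R_glass + R_air + R_glass + R_out
  R_total = 0.104 + 0.0061 + 0.161 + 0.0061 + 0.043 = 0.3202 m^2K/W
U-value = 1 / R_total = 1 / 0.3202 = 3.123 W/m^2K

3.123 W/m^2K


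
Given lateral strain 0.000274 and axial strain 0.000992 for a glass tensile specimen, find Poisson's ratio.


Poisson's ratio: nu = lateral strain / axial strain
  nu = 0.000274 / 0.000992 = 0.2762

0.2762


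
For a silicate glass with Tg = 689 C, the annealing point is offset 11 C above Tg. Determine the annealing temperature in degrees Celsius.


The annealing temperature is Tg plus the offset:
  T_anneal = 689 + 11 = 700 C

700 C


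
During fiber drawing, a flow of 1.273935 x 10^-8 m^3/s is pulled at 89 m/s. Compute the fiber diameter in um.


Cross-sectional area from continuity:
  A = Q / v = 1.273935 x 10^-8 / 89 = 1.431388 x 10^-10 m^2
Diameter from circular cross-section:
  d = sqrt(4A / pi) * 10^6 (m -> um)
  d = sqrt(4 * 1.431388 x 10^-10 / pi) * 10^6 = 13.5 um

13.5 um


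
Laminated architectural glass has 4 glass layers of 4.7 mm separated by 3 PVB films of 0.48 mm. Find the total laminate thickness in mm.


Total thickness = glass contribution + PVB contribution
  Glass: 4 * 4.7 = 18.8 mm
  PVB: 3 * 0.48 = 1.44 mm
  Total = 18.8 + 1.44 = 20.24 mm

20.24 mm


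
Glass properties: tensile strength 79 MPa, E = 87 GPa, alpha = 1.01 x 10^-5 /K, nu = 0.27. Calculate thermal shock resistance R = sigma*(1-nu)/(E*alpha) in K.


Thermal shock resistance: R = sigma * (1 - nu) / (E * alpha)
  Numerator = 79 * (1 - 0.27) = 57.67
  Denominator = 87 * 1000 * (1.01 x 10^-5) = 0.8787
  R = 57.67 / 0.8787 = 65.6 K

65.6 K


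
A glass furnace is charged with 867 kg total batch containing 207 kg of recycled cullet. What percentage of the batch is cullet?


Cullet ratio = (cullet mass / total batch mass) * 100
  Ratio = 207 / 867 * 100 = 23.88%

23.88%


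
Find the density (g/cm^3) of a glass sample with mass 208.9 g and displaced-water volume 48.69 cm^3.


Use the definition of density:
  rho = mass / volume
  rho = 208.9 / 48.69 = 4.29 g/cm^3

4.29 g/cm^3


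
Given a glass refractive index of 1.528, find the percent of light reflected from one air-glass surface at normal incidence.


Fresnel reflectance at normal incidence:
  R = ((n - 1)/(n + 1))^2
  (n - 1)/(n + 1) = (1.528 - 1)/(1.528 + 1) = 0.208861
  R = 0.208861^2 = 0.0436229
  R(%) = 0.0436229 * 100 = 4.362%

4.362%


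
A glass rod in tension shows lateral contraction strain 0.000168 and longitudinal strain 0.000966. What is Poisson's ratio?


Poisson's ratio: nu = lateral strain / axial strain
  nu = 0.000168 / 0.000966 = 0.1739

0.1739


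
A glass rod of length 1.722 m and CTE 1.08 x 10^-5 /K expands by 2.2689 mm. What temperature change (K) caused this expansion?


Rearrange dL = alpha * L0 * dT for dT:
  dT = dL / (alpha * L0)
  dL (m) = 2.2689 / 1000 = 0.0022689
  dT = 0.0022689 / ((1.08 x 10^-5) * 1.722) = 122.0 K

122.0 K


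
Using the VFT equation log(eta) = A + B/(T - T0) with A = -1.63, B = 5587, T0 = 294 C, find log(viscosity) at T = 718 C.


VFT equation: log(eta) = A + B / (T - T0)
  T - T0 = 718 - 294 = 424
  B / (T - T0) = 5587 / 424 = 13.177
  log(eta) = -1.63 + 13.177 = 11.547

11.547


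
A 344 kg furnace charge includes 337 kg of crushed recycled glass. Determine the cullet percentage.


Cullet ratio = (cullet mass / total batch mass) * 100
  Ratio = 337 / 344 * 100 = 97.97%

97.97%


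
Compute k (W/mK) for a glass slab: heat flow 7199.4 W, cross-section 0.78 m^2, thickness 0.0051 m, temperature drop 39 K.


Fourier's law rearranged: k = Q * t / (A * dT)
  Numerator = 7199.4 * 0.0051 = 36.71694
  Denominator = 0.78 * 39 = 30.42
  k = 36.71694 / 30.42 = 1.207 W/mK

1.207 W/mK


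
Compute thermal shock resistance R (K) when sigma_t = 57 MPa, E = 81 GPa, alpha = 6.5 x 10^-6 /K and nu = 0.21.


Thermal shock resistance: R = sigma * (1 - nu) / (E * alpha)
  Numerator = 57 * (1 - 0.21) = 45.03
  Denominator = 81 * 1000 * (6.5 x 10^-6) = 0.5265
  R = 45.03 / 0.5265 = 85.5 K

85.5 K


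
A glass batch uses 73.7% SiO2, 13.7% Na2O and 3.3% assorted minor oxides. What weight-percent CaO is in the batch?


Pieces sum to 100%:
  CaO = 100 - (SiO2 + Na2O + others)
  CaO = 100 - (73.7 + 13.7 + 3.3) = 9.3%

9.3%


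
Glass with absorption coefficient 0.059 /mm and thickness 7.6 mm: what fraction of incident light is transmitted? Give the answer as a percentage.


Beer-Lambert law: T = exp(-alpha * thickness)
  exponent = -0.059 * 7.6 = -0.4484
  T = exp(-0.4484) = 0.6386
  Percentage = 0.6386 * 100 = 63.86%

63.86%


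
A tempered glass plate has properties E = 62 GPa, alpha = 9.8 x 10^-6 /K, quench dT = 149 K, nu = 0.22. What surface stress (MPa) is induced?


Tempering stress: sigma = E * alpha * dT / (1 - nu)
  E (MPa) = 62 * 1000 = 62000
  Numerator = 62000 * (9.8 x 10^-6) * 149 = 90.5324
  Denominator = 1 - 0.22 = 0.78
  sigma = 90.5324 / 0.78 = 116.1 MPa

116.1 MPa


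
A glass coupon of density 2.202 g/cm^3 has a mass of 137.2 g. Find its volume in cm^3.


Rearrange rho = m / V:
  V = m / rho
  V = 137.2 / 2.202 = 62.307 cm^3

62.307 cm^3


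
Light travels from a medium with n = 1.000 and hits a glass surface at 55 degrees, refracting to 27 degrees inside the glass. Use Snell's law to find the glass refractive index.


Apply Snell's law: n1 * sin(theta1) = n2 * sin(theta2)
  n2 = n1 * sin(theta1) / sin(theta2)
  sin(55) = 0.819152
  sin(27) = 0.45399
  n2 = 1.000 * 0.819152 / 0.45399 = 1.8043

1.8043


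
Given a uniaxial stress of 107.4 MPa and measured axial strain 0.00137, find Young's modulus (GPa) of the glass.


Young's modulus: E = stress / strain
  E = 107.4 MPa / 0.00137 = 78394.16 MPa
Convert to GPa: 78394.16 / 1000 = 78.39 GPa

78.39 GPa


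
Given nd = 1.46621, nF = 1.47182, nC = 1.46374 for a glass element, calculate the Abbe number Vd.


Abbe number formula: Vd = (nd - 1) / (nF - nC)
  nd - 1 = 1.46621 - 1 = 0.46621
  nF - nC = 1.47182 - 1.46374 = 0.00808
  Vd = 0.46621 / 0.00808 = 57.7

57.7


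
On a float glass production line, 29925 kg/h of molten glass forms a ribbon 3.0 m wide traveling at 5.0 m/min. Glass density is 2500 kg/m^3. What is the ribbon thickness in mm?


Ribbon cross-section from mass balance:
  Volume rate = throughput / density = 29925 / 2500 = 11.97 m^3/h
  thickness = volume rate / (speed * 60 * width), i.e.
  thickness = throughput / (60 * speed * width * density) * 1000
  thickness = 29925 / (60 * 5.0 * 3.0 * 2500) * 1000 = 13.3 mm

13.3 mm


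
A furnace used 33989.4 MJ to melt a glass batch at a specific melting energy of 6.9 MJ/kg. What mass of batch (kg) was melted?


Rearrange E = m * s for m:
  m = E / s
  m = 33989.4 / 6.9 = 4926.0 kg

4926.0 kg


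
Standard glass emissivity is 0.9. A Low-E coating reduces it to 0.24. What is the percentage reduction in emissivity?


Percentage reduction = (1 - coated/uncoated) * 100
  Ratio = 0.24 / 0.9 = 0.2667
  Reduction = (1 - 0.2667) * 100 = 73.3%

73.3%


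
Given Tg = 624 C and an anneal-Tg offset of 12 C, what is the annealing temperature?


The annealing temperature is Tg plus the offset:
  T_anneal = 624 + 12 = 636 C

636 C


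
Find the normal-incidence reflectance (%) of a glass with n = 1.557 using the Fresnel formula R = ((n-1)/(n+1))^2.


Fresnel reflectance at normal incidence:
  R = ((n - 1)/(n + 1))^2
  (n - 1)/(n + 1) = (1.557 - 1)/(1.557 + 1) = 0.217833
  R = 0.217833^2 = 0.0474512
  R(%) = 0.0474512 * 100 = 4.745%

4.745%


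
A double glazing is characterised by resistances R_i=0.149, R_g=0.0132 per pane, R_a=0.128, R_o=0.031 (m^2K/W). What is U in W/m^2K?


Total thermal resistance (series):
  R_total = R_in + R_glass + R_air + R_glass + R_out
  R_total = 0.149 + 0.0132 + 0.128 + 0.0132 + 0.031 = 0.3344 m^2K/W
U-value = 1 / R_total = 1 / 0.3344 = 2.99 W/m^2K

2.99 W/m^2K


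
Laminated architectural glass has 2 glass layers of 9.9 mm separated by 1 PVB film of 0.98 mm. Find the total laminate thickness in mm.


Total thickness = glass contribution + PVB contribution
  Glass: 2 * 9.9 = 19.8 mm
  PVB: 1 * 0.98 = 0.98 mm
  Total = 19.8 + 0.98 = 20.78 mm

20.78 mm


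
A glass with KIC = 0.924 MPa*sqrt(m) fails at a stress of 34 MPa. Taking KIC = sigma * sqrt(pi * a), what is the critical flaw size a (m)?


Rearrange KIC = sigma * sqrt(pi * a):
  sqrt(pi * a) = KIC / sigma
  sqrt(pi * a) = 0.924 / 34 = 0.027176
  a = (KIC / sigma)^2 / pi
  a = 0.027176^2 / pi = 0.0002351 m

0.0002351 m


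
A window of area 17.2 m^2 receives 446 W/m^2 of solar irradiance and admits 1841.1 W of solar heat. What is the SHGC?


Rearrange Q = Area * SHGC * Irradiance:
  SHGC = Q / (Area * Irradiance)
  SHGC = 1841.1 / (17.2 * 446) = 0.24

0.24


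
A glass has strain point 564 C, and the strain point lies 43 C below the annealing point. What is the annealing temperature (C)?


T_anneal = T_strain + gap:
  T_anneal = 564 + 43 = 607 C

607 C


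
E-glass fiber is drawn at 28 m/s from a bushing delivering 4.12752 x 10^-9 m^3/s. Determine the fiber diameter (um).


Cross-sectional area from continuity:
  A = Q / v = 4.12752 x 10^-9 / 28 = 1.474114 x 10^-10 m^2
Diameter from circular cross-section:
  d = sqrt(4A / pi) * 10^6 (m -> um)
  d = sqrt(4 * 1.474114 x 10^-10 / pi) * 10^6 = 13.7 um

13.7 um


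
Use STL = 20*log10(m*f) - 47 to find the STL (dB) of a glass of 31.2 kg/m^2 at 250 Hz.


Mass law: STL = 20 * log10(m * f) - 47
  m * f = 31.2 * 250 = 7800
  log10(7800) = 3.89209
  STL = 20 * 3.89209 - 47 = 77.8418 - 47 = 30.8 dB

30.8 dB


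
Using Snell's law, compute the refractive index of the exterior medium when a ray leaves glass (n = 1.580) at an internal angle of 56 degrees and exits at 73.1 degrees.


Apply Snell's law: n1 * sin(theta1) = n2 * sin(theta2)
  n2 = n1 * sin(theta1) / sin(theta2)
  sin(56) = 0.829038
  sin(73.1) = 0.956814
  n2 = 1.580 * 0.829038 / 0.956814 = 1.369

1.369


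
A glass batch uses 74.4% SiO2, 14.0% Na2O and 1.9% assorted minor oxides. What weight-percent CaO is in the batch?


Pieces sum to 100%:
  CaO = 100 - (SiO2 + Na2O + others)
  CaO = 100 - (74.4 + 14.0 + 1.9) = 9.7%

9.7%


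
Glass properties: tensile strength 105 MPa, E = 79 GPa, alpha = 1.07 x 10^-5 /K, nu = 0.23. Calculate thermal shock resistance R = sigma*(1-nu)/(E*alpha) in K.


Thermal shock resistance: R = sigma * (1 - nu) / (E * alpha)
  Numerator = 105 * (1 - 0.23) = 80.85
  Denominator = 79 * 1000 * (1.07 x 10^-5) = 0.8453
  R = 80.85 / 0.8453 = 95.6 K

95.6 K


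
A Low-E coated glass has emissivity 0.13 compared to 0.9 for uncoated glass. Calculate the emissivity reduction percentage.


Percentage reduction = (1 - coated/uncoated) * 100
  Ratio = 0.13 / 0.9 = 0.1444
  Reduction = (1 - 0.1444) * 100 = 85.6%

85.6%


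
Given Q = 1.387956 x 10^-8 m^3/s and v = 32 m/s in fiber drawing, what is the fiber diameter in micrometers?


Cross-sectional area from continuity:
  A = Q / v = 1.387956 x 10^-8 / 32 = 4.337362 x 10^-10 m^2
Diameter from circular cross-section:
  d = sqrt(4A / pi) * 10^6 (m -> um)
  d = sqrt(4 * 4.337362 x 10^-10 / pi) * 10^6 = 23.5 um

23.5 um


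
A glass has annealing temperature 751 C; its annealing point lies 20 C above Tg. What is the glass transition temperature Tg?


Rearrange T_anneal = Tg + offset for Tg:
  Tg = T_anneal - offset = 751 - 20 = 731 C

731 C


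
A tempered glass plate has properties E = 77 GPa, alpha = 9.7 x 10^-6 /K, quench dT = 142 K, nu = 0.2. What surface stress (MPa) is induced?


Tempering stress: sigma = E * alpha * dT / (1 - nu)
  E (MPa) = 77 * 1000 = 77000
  Numerator = 77000 * (9.7 x 10^-6) * 142 = 106.0598
  Denominator = 1 - 0.2 = 0.8
  sigma = 106.0598 / 0.8 = 132.6 MPa

132.6 MPa


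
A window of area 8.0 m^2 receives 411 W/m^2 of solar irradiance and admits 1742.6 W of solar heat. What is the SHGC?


Rearrange Q = Area * SHGC * Irradiance:
  SHGC = Q / (Area * Irradiance)
  SHGC = 1742.6 / (8.0 * 411) = 0.53

0.53


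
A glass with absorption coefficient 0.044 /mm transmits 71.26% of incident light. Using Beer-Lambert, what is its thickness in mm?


Rearrange T = exp(-alpha * thickness):
  thickness = -ln(T) / alpha
  T = 71.26/100 = 0.7126
  ln(T) = -0.33884
  -ln(T) = 0.33884
  thickness = 0.33884 / 0.044 = 7.7 mm

7.7 mm


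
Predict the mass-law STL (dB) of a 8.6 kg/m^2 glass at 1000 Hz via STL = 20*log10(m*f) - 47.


Mass law: STL = 20 * log10(m * f) - 47
  m * f = 8.6 * 1000 = 8600
  log10(8600) = 3.9345
  STL = 20 * 3.9345 - 47 = 78.69 - 47 = 31.7 dB

31.7 dB


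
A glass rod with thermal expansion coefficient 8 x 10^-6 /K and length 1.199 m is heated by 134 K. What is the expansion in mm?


Thermal expansion formula: dL = alpha * L0 * dT
  dL = (8 x 10^-6) * 1.199 * 134 = 0.00128533 m
Convert to mm: 0.00128533 * 1000 = 1.2853 mm

1.2853 mm


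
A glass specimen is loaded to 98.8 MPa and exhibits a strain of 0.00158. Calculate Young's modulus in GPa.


Young's modulus: E = stress / strain
  E = 98.8 MPa / 0.00158 = 62531.65 MPa
Convert to GPa: 62531.65 / 1000 = 62.53 GPa

62.53 GPa


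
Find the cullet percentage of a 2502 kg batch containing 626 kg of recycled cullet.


Cullet ratio = (cullet mass / total batch mass) * 100
  Ratio = 626 / 2502 * 100 = 25.02%

25.02%


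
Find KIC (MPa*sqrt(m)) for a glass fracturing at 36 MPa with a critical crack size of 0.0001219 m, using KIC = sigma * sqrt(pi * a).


Fracture toughness: KIC = sigma * sqrt(pi * a)
  pi * a = pi * 0.0001219 = 0.00038296
  sqrt(pi * a) = 0.019569
  KIC = 36 * 0.019569 = 0.704 MPa*sqrt(m)

0.704 MPa*sqrt(m)


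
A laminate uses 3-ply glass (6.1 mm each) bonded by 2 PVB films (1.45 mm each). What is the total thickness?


Total thickness = glass contribution + PVB contribution
  Glass: 3 * 6.1 = 18.3 mm
  PVB: 2 * 1.45 = 2.9 mm
  Total = 18.3 + 2.9 = 21.2 mm

21.2 mm


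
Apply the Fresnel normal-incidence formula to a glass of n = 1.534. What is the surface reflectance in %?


Fresnel reflectance at normal incidence:
  R = ((n - 1)/(n + 1))^2
  (n - 1)/(n + 1) = (1.534 - 1)/(1.534 + 1) = 0.210734
  R = 0.210734^2 = 0.0444088
  R(%) = 0.0444088 * 100 = 4.441%

4.441%


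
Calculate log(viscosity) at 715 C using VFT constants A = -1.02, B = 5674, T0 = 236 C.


VFT equation: log(eta) = A + B / (T - T0)
  T - T0 = 715 - 236 = 479
  B / (T - T0) = 5674 / 479 = 11.846
  log(eta) = -1.02 + 11.846 = 10.826

10.826


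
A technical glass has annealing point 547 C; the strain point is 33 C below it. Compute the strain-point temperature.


Strain point = annealing point - difference:
  T_strain = 547 - 33 = 514 C

514 C


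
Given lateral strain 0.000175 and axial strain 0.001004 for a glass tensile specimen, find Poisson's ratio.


Poisson's ratio: nu = lateral strain / axial strain
  nu = 0.000175 / 0.001004 = 0.1743

0.1743


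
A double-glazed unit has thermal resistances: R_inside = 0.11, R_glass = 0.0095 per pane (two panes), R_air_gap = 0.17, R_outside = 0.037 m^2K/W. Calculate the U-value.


Total thermal resistance (series):
  R_total = R_in + R_glass + R_air + R_glass + R_out
  R_total = 0.11 + 0.0095 + 0.17 + 0.0095 + 0.037 = 0.336 m^2K/W
U-value = 1 / R_total = 1 / 0.336 = 2.976 W/m^2K

2.976 W/m^2K


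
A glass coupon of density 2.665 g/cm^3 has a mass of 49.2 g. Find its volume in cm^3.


Rearrange rho = m / V:
  V = m / rho
  V = 49.2 / 2.665 = 18.462 cm^3

18.462 cm^3


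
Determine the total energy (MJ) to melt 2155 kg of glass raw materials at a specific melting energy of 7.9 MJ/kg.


Total energy = mass * specific energy
  E = 2155 * 7.9 = 17024.5 MJ

17024.5 MJ


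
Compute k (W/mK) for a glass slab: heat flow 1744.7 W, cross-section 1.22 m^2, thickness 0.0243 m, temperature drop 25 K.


Fourier's law rearranged: k = Q * t / (A * dT)
  Numerator = 1744.7 * 0.0243 = 42.39621
  Denominator = 1.22 * 25 = 30.5
  k = 42.39621 / 30.5 = 1.39 W/mK

1.39 W/mK


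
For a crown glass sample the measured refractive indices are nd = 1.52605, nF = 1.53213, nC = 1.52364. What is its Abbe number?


Abbe number formula: Vd = (nd - 1) / (nF - nC)
  nd - 1 = 1.52605 - 1 = 0.52605
  nF - nC = 1.53213 - 1.52364 = 0.00849
  Vd = 0.52605 / 0.00849 = 61.96

61.96


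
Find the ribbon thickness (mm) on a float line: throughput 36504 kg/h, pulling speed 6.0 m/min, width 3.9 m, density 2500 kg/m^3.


Ribbon cross-section from mass balance:
  Volume rate = throughput / density = 36504 / 2500 = 14.6016 m^3/h
  thickness = volume rate / (speed * 60 * width), i.e.
  thickness = throughput / (60 * speed * width * density) * 1000
  thickness = 36504 / (60 * 6.0 * 3.9 * 2500) * 1000 = 10.4 mm

10.4 mm


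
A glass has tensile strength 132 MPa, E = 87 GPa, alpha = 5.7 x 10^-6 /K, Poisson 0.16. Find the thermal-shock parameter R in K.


Thermal shock resistance: R = sigma * (1 - nu) / (E * alpha)
  Numerator = 132 * (1 - 0.16) = 110.88
  Denominator = 87 * 1000 * (5.7 x 10^-6) = 0.4959
  R = 110.88 / 0.4959 = 223.6 K

223.6 K


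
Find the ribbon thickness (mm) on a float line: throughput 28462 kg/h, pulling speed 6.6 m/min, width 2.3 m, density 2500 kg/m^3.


Ribbon cross-section from mass balance:
  Volume rate = throughput / density = 28462 / 2500 = 11.3848 m^3/h
  thickness = volume rate / (speed * 60 * width), i.e.
  thickness = throughput / (60 * speed * width * density) * 1000
  thickness = 28462 / (60 * 6.6 * 2.3 * 2500) * 1000 = 12.5 mm

12.5 mm


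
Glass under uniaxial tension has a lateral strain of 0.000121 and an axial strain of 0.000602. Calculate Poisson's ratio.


Poisson's ratio: nu = lateral strain / axial strain
  nu = 0.000121 / 0.000602 = 0.201

0.201


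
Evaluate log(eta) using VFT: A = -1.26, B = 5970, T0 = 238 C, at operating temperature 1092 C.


VFT equation: log(eta) = A + B / (T - T0)
  T - T0 = 1092 - 238 = 854
  B / (T - T0) = 5970 / 854 = 6.991
  log(eta) = -1.26 + 6.991 = 5.731

5.731


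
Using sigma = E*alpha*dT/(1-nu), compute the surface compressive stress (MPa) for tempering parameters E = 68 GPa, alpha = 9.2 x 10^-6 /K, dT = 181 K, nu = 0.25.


Tempering stress: sigma = E * alpha * dT / (1 - nu)
  E (MPa) = 68 * 1000 = 68000
  Numerator = 68000 * (9.2 x 10^-6) * 181 = 113.2336
  Denominator = 1 - 0.25 = 0.75
  sigma = 113.2336 / 0.75 = 151.0 MPa

151.0 MPa


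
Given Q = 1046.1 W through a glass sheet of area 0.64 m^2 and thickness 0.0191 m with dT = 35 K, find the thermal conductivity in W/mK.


Fourier's law rearranged: k = Q * t / (A * dT)
  Numerator = 1046.1 * 0.0191 = 19.98051
  Denominator = 0.64 * 35 = 22.4
  k = 19.98051 / 22.4 = 0.892 W/mK

0.892 W/mK


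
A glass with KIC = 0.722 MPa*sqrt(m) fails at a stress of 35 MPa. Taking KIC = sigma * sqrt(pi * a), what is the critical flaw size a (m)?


Rearrange KIC = sigma * sqrt(pi * a):
  sqrt(pi * a) = KIC / sigma
  sqrt(pi * a) = 0.722 / 35 = 0.020629
  a = (KIC / sigma)^2 / pi
  a = 0.020629^2 / pi = 0.0001355 m

0.0001355 m


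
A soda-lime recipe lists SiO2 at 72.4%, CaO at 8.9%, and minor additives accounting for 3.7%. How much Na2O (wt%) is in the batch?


Pieces sum to 100%:
  Na2O = 100 - (SiO2 + CaO + others)
  Na2O = 100 - (72.4 + 8.9 + 3.7) = 15.0%

15.0%


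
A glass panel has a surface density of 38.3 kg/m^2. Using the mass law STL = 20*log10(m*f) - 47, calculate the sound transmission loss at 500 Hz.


Mass law: STL = 20 * log10(m * f) - 47
  m * f = 38.3 * 500 = 19150
  log10(19150) = 4.28217
  STL = 20 * 4.28217 - 47 = 85.6434 - 47 = 38.6 dB

38.6 dB


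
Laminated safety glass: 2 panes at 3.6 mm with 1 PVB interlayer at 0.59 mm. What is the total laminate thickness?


Total thickness = glass contribution + PVB contribution
  Glass: 2 * 3.6 = 7.2 mm
  PVB: 1 * 0.59 = 0.59 mm
  Total = 7.2 + 0.59 = 7.79 mm

7.79 mm


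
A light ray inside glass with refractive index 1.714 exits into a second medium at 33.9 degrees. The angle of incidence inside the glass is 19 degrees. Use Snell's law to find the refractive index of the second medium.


Apply Snell's law: n1 * sin(theta1) = n2 * sin(theta2)
  n2 = n1 * sin(theta1) / sin(theta2)
  sin(19) = 0.325568
  sin(33.9) = 0.557745
  n2 = 1.714 * 0.325568 / 0.557745 = 1.0005

1.0005


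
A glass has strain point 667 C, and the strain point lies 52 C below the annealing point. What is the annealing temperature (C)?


T_anneal = T_strain + gap:
  T_anneal = 667 + 52 = 719 C

719 C


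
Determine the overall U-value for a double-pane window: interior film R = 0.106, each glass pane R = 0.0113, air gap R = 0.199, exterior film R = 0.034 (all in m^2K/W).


Total thermal resistance (series):
  R_total = R_in + R_glass + R_air + R_glass + R_out
  R_total = 0.106 + 0.0113 + 0.199 + 0.0113 + 0.034 = 0.3616 m^2K/W
U-value = 1 / R_total = 1 / 0.3616 = 2.765 W/m^2K

2.765 W/m^2K


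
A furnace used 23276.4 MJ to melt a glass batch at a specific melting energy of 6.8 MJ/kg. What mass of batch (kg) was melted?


Rearrange E = m * s for m:
  m = E / s
  m = 23276.4 / 6.8 = 3423.0 kg

3423.0 kg


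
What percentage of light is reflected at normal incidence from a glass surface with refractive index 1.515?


Fresnel reflectance at normal incidence:
  R = ((n - 1)/(n + 1))^2
  (n - 1)/(n + 1) = (1.515 - 1)/(1.515 + 1) = 0.204771
  R = 0.204771^2 = 0.0419312
  R(%) = 0.0419312 * 100 = 4.193%

4.193%


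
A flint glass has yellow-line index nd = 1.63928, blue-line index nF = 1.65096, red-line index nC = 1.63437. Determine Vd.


Abbe number formula: Vd = (nd - 1) / (nF - nC)
  nd - 1 = 1.63928 - 1 = 0.63928
  nF - nC = 1.65096 - 1.63437 = 0.01659
  Vd = 0.63928 / 0.01659 = 38.53

38.53


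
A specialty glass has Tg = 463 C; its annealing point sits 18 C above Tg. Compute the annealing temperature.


The annealing temperature is Tg plus the offset:
  T_anneal = 463 + 18 = 481 C

481 C


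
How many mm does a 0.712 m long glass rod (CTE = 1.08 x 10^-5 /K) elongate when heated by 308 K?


Thermal expansion formula: dL = alpha * L0 * dT
  dL = (1.08 x 10^-5) * 0.712 * 308 = 0.0023684 m
Convert to mm: 0.0023684 * 1000 = 2.3684 mm

2.3684 mm


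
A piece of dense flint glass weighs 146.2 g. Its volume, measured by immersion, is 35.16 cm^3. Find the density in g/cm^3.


Use the definition of density:
  rho = mass / volume
  rho = 146.2 / 35.16 = 4.158 g/cm^3

4.158 g/cm^3


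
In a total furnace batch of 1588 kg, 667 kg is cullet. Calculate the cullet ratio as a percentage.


Cullet ratio = (cullet mass / total batch mass) * 100
  Ratio = 667 / 1588 * 100 = 42.0%

42.0%


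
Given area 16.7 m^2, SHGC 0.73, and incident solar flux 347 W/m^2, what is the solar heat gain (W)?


Solar heat gain: Q = Area * SHGC * Irradiance
  Q = 16.7 * 0.73 * 347 = 4230.3 W

4230.3 W


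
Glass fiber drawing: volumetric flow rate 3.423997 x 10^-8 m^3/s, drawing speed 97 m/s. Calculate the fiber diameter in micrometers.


Cross-sectional area from continuity:
  A = Q / v = 3.423997 x 10^-8 / 97 = 3.529894 x 10^-10 m^2
Diameter from circular cross-section:
  d = sqrt(4A / pi) * 10^6 (m -> um)
  d = sqrt(4 * 3.529894 x 10^-10 / pi) * 10^6 = 21.2 um

21.2 um


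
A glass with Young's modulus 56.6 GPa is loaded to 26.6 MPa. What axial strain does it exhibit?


Rearrange E = sigma / epsilon:
  epsilon = sigma / E
  E (MPa) = 56.6 * 1000 = 56600
  epsilon = 26.6 / 56600 = 0.00047

0.00047


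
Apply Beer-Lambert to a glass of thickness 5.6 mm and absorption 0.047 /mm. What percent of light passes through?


Beer-Lambert law: T = exp(-alpha * thickness)
  exponent = -0.047 * 5.6 = -0.2632
  T = exp(-0.2632) = 0.7686
  Percentage = 0.7686 * 100 = 76.86%

76.86%


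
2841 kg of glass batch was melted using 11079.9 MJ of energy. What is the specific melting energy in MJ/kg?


Rearrange E = m * s for s:
  s = E / m
  s = 11079.9 / 2841 = 3.9 MJ/kg

3.9 MJ/kg


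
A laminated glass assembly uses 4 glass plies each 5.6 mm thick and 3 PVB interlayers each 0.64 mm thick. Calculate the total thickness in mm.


Total thickness = glass contribution + PVB contribution
  Glass: 4 * 5.6 = 22.4 mm
  PVB: 3 * 0.64 = 1.92 mm
  Total = 22.4 + 1.92 = 24.32 mm

24.32 mm


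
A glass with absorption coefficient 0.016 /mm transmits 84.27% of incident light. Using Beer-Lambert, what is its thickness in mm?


Rearrange T = exp(-alpha * thickness):
  thickness = -ln(T) / alpha
  T = 84.27/100 = 0.8427
  ln(T) = -0.17114
  -ln(T) = 0.17114
  thickness = 0.17114 / 0.016 = 10.7 mm

10.7 mm


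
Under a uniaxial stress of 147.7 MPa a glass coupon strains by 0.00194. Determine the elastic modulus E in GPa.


Young's modulus: E = stress / strain
  E = 147.7 MPa / 0.00194 = 76134.02 MPa
Convert to GPa: 76134.02 / 1000 = 76.13 GPa

76.13 GPa


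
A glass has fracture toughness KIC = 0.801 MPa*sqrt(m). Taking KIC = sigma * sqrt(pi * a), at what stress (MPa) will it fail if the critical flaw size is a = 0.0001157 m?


Rearrange KIC = sigma * sqrt(pi * a):
  sigma = KIC / sqrt(pi * a)
  sqrt(pi * 0.0001157) = 0.019065
  sigma = 0.801 / 0.019065 = 42.01 MPa

42.01 MPa


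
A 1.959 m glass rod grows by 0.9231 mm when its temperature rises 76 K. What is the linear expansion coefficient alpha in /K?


Rearrange dL = alpha * L0 * dT for alpha:
  alpha = dL / (L0 * dT)
  alpha = (0.9231 / 1000) / (1.959 * 76) = 0.0000062 /K = 6.2 x 10^-6 /K

6.2 x 10^-6 /K


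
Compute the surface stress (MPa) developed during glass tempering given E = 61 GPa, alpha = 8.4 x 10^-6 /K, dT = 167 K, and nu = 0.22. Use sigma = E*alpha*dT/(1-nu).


Tempering stress: sigma = E * alpha * dT / (1 - nu)
  E (MPa) = 61 * 1000 = 61000
  Numerator = 61000 * (8.4 x 10^-6) * 167 = 85.5708
  Denominator = 1 - 0.22 = 0.78
  sigma = 85.5708 / 0.78 = 109.7 MPa

109.7 MPa


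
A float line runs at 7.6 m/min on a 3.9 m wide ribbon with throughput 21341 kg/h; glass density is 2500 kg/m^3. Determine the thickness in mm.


Ribbon cross-section from mass balance:
  Volume rate = throughput / density = 21341 / 2500 = 8.5364 m^3/h
  thickness = volume rate / (speed * 60 * width), i.e.
  thickness = throughput / (60 * speed * width * density) * 1000
  thickness = 21341 / (60 * 7.6 * 3.9 * 2500) * 1000 = 4.8 mm

4.8 mm


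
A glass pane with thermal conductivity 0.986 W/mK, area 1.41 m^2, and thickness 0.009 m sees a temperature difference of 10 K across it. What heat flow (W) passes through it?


Fourier's law: Q = k * A * dT / t
  Q = 0.986 * 1.41 * 10 / 0.009
  Q = 13.9026 / 0.009 = 1544.7 W

1544.7 W


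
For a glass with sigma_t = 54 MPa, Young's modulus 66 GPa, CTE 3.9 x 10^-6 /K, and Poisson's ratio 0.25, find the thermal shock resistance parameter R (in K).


Thermal shock resistance: R = sigma * (1 - nu) / (E * alpha)
  Numerator = 54 * (1 - 0.25) = 40.5
  Denominator = 66 * 1000 * (3.9 x 10^-6) = 0.2574
  R = 40.5 / 0.2574 = 157.3 K

157.3 K


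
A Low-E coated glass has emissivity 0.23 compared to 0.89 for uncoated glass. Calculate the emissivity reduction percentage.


Percentage reduction = (1 - coated/uncoated) * 100
  Ratio = 0.23 / 0.89 = 0.2584
  Reduction = (1 - 0.2584) * 100 = 74.2%

74.2%


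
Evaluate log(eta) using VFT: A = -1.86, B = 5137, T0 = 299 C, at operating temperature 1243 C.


VFT equation: log(eta) = A + B / (T - T0)
  T - T0 = 1243 - 299 = 944
  B / (T - T0) = 5137 / 944 = 5.442
  log(eta) = -1.86 + 5.442 = 3.582

3.582


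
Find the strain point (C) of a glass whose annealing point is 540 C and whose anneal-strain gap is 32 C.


Strain point = annealing point - difference:
  T_strain = 540 - 32 = 508 C

508 C


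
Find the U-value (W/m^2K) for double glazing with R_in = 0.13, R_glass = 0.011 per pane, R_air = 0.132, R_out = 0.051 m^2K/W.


Total thermal resistance (series):
  R_total = R_in + R_glass + R_air + R_glass + R_out
  R_total = 0.13 + 0.011 + 0.132 + 0.011 + 0.051 = 0.335 m^2K/W
U-value = 1 / R_total = 1 / 0.335 = 2.985 W/m^2K

2.985 W/m^2K


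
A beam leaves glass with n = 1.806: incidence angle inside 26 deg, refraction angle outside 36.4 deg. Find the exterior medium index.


Apply Snell's law: n1 * sin(theta1) = n2 * sin(theta2)
  n2 = n1 * sin(theta1) / sin(theta2)
  sin(26) = 0.438371
  sin(36.4) = 0.593419
  n2 = 1.806 * 0.438371 / 0.593419 = 1.3341

1.3341


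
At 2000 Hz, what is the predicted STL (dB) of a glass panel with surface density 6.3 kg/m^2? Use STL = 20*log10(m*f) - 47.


Mass law: STL = 20 * log10(m * f) - 47
  m * f = 6.3 * 2000 = 12600
  log10(12600) = 4.10037
  STL = 20 * 4.10037 - 47 = 82.0074 - 47 = 35.0 dB

35.0 dB


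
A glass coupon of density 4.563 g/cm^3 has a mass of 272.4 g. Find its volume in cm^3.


Rearrange rho = m / V:
  V = m / rho
  V = 272.4 / 4.563 = 59.698 cm^3

59.698 cm^3


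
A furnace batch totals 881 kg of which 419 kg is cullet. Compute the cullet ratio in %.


Cullet ratio = (cullet mass / total batch mass) * 100
  Ratio = 419 / 881 * 100 = 47.56%

47.56%


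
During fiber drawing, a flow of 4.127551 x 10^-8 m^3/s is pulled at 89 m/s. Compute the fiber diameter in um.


Cross-sectional area from continuity:
  A = Q / v = 4.127551 x 10^-8 / 89 = 4.637698 x 10^-10 m^2
Diameter from circular cross-section:
  d = sqrt(4A / pi) * 10^6 (m -> um)
  d = sqrt(4 * 4.637698 x 10^-10 / pi) * 10^6 = 24.3 um

24.3 um


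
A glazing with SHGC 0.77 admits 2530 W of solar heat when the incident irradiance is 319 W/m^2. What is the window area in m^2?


Rearrange Q = Area * SHGC * Irradiance:
  Area = Q / (SHGC * Irradiance)
  Area = 2530 / (0.77 * 319) = 10.3 m^2

10.3 m^2


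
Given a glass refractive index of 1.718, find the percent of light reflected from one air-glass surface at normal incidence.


Fresnel reflectance at normal incidence:
  R = ((n - 1)/(n + 1))^2
  (n - 1)/(n + 1) = (1.718 - 1)/(1.718 + 1) = 0.264165
  R = 0.264165^2 = 0.0697831
  R(%) = 0.0697831 * 100 = 6.978%

6.978%


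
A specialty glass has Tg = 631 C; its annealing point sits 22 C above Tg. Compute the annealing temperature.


The annealing temperature is Tg plus the offset:
  T_anneal = 631 + 22 = 653 C

653 C


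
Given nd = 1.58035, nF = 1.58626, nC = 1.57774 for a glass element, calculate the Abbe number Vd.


Abbe number formula: Vd = (nd - 1) / (nF - nC)
  nd - 1 = 1.58035 - 1 = 0.58035
  nF - nC = 1.58626 - 1.57774 = 0.00852
  Vd = 0.58035 / 0.00852 = 68.12

68.12


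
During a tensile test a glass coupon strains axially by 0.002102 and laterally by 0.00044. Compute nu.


Poisson's ratio: nu = lateral strain / axial strain
  nu = 0.00044 / 0.002102 = 0.2093

0.2093


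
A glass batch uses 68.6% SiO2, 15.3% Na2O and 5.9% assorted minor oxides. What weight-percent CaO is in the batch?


Pieces sum to 100%:
  CaO = 100 - (SiO2 + Na2O + others)
  CaO = 100 - (68.6 + 15.3 + 5.9) = 10.2%

10.2%


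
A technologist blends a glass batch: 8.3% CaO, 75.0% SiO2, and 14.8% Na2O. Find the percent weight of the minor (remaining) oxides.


Sum the three major oxides:
  SiO2 + Na2O + CaO = 75.0 + 14.8 + 8.3 = 98.1%
Subtract from 100%:
  Others = 100 - 98.1 = 1.9%

1.9%


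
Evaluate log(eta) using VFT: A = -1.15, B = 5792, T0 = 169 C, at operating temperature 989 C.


VFT equation: log(eta) = A + B / (T - T0)
  T - T0 = 989 - 169 = 820
  B / (T - T0) = 5792 / 820 = 7.063
  log(eta) = -1.15 + 7.063 = 5.913

5.913


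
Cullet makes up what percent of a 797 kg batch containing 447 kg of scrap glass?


Cullet ratio = (cullet mass / total batch mass) * 100
  Ratio = 447 / 797 * 100 = 56.09%

56.09%


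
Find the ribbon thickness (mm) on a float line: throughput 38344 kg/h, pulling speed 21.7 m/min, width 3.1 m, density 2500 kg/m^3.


Ribbon cross-section from mass balance:
  Volume rate = throughput / density = 38344 / 2500 = 15.3376 m^3/h
  thickness = volume rate / (speed * 60 * width), i.e.
  thickness = throughput / (60 * speed * width * density) * 1000
  thickness = 38344 / (60 * 21.7 * 3.1 * 2500) * 1000 = 3.8 mm

3.8 mm


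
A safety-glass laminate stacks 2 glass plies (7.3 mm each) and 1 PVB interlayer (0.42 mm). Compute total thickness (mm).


Total thickness = glass contribution + PVB contribution
  Glass: 2 * 7.3 = 14.6 mm
  PVB: 1 * 0.42 = 0.42 mm
  Total = 14.6 + 0.42 = 15.02 mm

15.02 mm


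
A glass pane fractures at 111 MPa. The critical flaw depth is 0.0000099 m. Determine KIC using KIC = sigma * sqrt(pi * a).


Fracture toughness: KIC = sigma * sqrt(pi * a)
  pi * a = pi * 0.0000099 = 0.000031102
  sqrt(pi * a) = 0.005577
  KIC = 111 * 0.005577 = 0.619 MPa*sqrt(m)

0.619 MPa*sqrt(m)


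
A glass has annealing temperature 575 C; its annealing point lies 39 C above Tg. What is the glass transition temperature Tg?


Rearrange T_anneal = Tg + offset for Tg:
  Tg = T_anneal - offset = 575 - 39 = 536 C

536 C


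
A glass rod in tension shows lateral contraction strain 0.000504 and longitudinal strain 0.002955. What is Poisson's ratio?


Poisson's ratio: nu = lateral strain / axial strain
  nu = 0.000504 / 0.002955 = 0.1706

0.1706


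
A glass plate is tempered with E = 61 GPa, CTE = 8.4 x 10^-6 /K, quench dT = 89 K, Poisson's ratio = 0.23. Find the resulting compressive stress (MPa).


Tempering stress: sigma = E * alpha * dT / (1 - nu)
  E (MPa) = 61 * 1000 = 61000
  Numerator = 61000 * (8.4 x 10^-6) * 89 = 45.6036
  Denominator = 1 - 0.23 = 0.77
  sigma = 45.6036 / 0.77 = 59.2 MPa

59.2 MPa


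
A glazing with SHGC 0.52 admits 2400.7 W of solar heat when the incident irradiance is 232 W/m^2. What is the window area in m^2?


Rearrange Q = Area * SHGC * Irradiance:
  Area = Q / (SHGC * Irradiance)
  Area = 2400.7 / (0.52 * 232) = 19.9 m^2

19.9 m^2


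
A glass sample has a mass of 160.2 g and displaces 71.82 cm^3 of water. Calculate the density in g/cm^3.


Use the definition of density:
  rho = mass / volume
  rho = 160.2 / 71.82 = 2.231 g/cm^3

2.231 g/cm^3


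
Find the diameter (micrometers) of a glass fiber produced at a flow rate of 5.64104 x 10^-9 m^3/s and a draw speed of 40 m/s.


Cross-sectional area from continuity:
  A = Q / v = 5.64104 x 10^-9 / 40 = 1.41026 x 10^-10 m^2
Diameter from circular cross-section:
  d = sqrt(4A / pi) * 10^6 (m -> um)
  d = sqrt(4 * 1.41026 x 10^-10 / pi) * 10^6 = 13.4 um

13.4 um


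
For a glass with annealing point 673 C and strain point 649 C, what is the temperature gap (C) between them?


Gap = T_anneal - T_strain:
  gap = 673 - 649 = 24 C

24 C


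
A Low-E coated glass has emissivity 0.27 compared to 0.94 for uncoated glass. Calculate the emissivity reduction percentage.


Percentage reduction = (1 - coated/uncoated) * 100
  Ratio = 0.27 / 0.94 = 0.2872
  Reduction = (1 - 0.2872) * 100 = 71.3%

71.3%


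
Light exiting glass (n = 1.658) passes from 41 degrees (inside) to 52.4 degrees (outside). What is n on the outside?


Apply Snell's law: n1 * sin(theta1) = n2 * sin(theta2)
  n2 = n1 * sin(theta1) / sin(theta2)
  sin(41) = 0.656059
  sin(52.4) = 0.79229
  n2 = 1.658 * 0.656059 / 0.79229 = 1.3729

1.3729


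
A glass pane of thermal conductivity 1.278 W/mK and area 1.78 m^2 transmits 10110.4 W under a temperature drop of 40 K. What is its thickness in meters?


Fourier's law: t = k * A * dT / Q
  t = 1.278 * 1.78 * 40 / 10110.4
  t = 90.9936 / 10110.4 = 0.009 m

0.009 m


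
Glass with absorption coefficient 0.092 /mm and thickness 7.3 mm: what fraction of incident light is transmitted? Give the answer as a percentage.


Beer-Lambert law: T = exp(-alpha * thickness)
  exponent = -0.092 * 7.3 = -0.6716
  T = exp(-0.6716) = 0.5109
  Percentage = 0.5109 * 100 = 51.09%

51.09%


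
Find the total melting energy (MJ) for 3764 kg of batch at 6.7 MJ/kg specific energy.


Total energy = mass * specific energy
  E = 3764 * 6.7 = 25218.8 MJ

25218.8 MJ


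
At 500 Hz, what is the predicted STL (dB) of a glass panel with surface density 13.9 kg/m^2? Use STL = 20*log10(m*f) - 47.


Mass law: STL = 20 * log10(m * f) - 47
  m * f = 13.9 * 500 = 6950
  log10(6950) = 3.84198
  STL = 20 * 3.84198 - 47 = 76.8396 - 47 = 29.8 dB

29.8 dB


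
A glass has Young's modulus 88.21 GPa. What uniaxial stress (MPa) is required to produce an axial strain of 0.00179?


Rearrange E = sigma / epsilon:
  sigma = E * epsilon
  E (MPa) = 88.21 * 1000 = 88210
  sigma = 88210 * 0.00179 = 157.9 MPa

157.9 MPa


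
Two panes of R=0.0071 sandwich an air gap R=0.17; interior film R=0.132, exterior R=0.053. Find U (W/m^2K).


Total thermal resistance (series):
  R_total = R_in + R_glass + R_air + R_glass + R_out
  R_total = 0.132 + 0.0071 + 0.17 + 0.0071 + 0.053 = 0.3692 m^2K/W
U-value = 1 / R_total = 1 / 0.3692 = 2.709 W/m^2K

2.709 W/m^2K


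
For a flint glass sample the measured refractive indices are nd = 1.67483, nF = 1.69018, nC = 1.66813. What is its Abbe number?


Abbe number formula: Vd = (nd - 1) / (nF - nC)
  nd - 1 = 1.67483 - 1 = 0.67483
  nF - nC = 1.69018 - 1.66813 = 0.02205
  Vd = 0.67483 / 0.02205 = 30.6

30.6


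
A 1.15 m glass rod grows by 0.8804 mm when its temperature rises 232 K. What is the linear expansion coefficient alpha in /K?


Rearrange dL = alpha * L0 * dT for alpha:
  alpha = dL / (L0 * dT)
  alpha = (0.8804 / 1000) / (1.15 * 232) = 0.0000033 /K = 3.3 x 10^-6 /K

3.3 x 10^-6 /K


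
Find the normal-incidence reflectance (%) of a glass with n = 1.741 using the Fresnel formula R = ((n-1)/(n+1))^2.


Fresnel reflectance at normal incidence:
  R = ((n - 1)/(n + 1))^2
  (n - 1)/(n + 1) = (1.741 - 1)/(1.741 + 1) = 0.270339
  R = 0.270339^2 = 0.0730832
  R(%) = 0.0730832 * 100 = 7.308%

7.308%


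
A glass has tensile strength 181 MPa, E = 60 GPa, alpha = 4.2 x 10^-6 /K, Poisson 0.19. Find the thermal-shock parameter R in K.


Thermal shock resistance: R = sigma * (1 - nu) / (E * alpha)
  Numerator = 181 * (1 - 0.19) = 146.61
  Denominator = 60 * 1000 * (4.2 x 10^-6) = 0.252
  R = 146.61 / 0.252 = 581.8 K

581.8 K


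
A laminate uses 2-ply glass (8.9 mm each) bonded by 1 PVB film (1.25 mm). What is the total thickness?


Total thickness = glass contribution + PVB contribution
  Glass: 2 * 8.9 = 17.8 mm
  PVB: 1 * 1.25 = 1.25 mm
  Total = 17.8 + 1.25 = 19.05 mm

19.05 mm
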